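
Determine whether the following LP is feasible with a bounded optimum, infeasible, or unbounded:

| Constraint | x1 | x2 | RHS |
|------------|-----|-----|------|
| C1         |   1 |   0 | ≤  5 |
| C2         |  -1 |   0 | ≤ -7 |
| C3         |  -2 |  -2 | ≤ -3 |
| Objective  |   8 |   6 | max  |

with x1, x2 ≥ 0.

Infeasible (no feasible solution exists)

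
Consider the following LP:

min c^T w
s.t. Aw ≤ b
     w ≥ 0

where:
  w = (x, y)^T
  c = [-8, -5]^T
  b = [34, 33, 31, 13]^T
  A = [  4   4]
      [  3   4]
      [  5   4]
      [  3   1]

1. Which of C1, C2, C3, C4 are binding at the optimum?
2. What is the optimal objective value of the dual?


1. C3, C4
2. -44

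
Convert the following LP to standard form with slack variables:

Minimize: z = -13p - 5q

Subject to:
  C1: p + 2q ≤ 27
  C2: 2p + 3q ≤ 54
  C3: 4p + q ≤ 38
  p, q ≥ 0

min z = -13p - 5q

s.t.
  p + 2q + s1 = 27
  2p + 3q + s2 = 54
  4p + q + s3 = 38
  p, q, s1, s2, s3 ≥ 0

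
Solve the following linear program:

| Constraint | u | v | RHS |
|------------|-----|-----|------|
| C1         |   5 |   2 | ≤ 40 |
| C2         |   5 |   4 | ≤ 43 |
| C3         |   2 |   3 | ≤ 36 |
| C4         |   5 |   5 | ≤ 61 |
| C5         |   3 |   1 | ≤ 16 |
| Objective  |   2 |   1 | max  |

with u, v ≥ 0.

Evaluate the objective at each vertex of the feasible region:
  z(0, 0) = 0
  z(5.333, 0) = 10.67
  z(3, 7) = 13  ←
  z(0, 10.75) = 10.75
The maximum is at u = 3, v = 7.

u = 3, v = 7, z = 13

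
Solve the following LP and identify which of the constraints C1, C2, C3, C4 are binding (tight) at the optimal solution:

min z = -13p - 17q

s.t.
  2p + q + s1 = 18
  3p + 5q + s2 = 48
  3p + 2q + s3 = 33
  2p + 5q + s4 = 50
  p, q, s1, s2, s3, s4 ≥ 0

At p = 6, q = 6, compute slack b - a·x for each constraint:
  C1: 18 − 18 = 0  (binding)
  C2: 48 − 48 = 0  (binding)
  C3: 33 − 30 = 3  (slack)
  C4: 50 − 42 = 8  (slack)

Optimal: p = 6, q = 6
Binding: C1, C2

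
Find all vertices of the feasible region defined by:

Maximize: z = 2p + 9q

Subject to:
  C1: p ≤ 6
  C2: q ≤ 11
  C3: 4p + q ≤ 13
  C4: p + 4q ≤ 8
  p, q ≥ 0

(0, 0), (3.25, 0), (2.933, 1.267), (0, 2)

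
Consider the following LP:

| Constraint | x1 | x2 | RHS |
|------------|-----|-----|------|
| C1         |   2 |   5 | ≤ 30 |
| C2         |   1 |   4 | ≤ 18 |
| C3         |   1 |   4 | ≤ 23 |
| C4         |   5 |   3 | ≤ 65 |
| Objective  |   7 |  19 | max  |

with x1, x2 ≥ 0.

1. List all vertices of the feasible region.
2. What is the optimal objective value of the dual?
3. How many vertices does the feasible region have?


1. (0, 0), (13, 0), (12.37, 1.053), (10, 2), (0, 4.5)
2. 108
3. 5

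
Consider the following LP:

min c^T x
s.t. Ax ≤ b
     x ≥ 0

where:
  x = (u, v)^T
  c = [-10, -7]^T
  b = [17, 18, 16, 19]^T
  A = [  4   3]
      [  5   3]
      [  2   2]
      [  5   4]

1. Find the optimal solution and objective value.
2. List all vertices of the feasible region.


1. u = 3, v = 1, z = -37
2. (0, 0), (3.6, 0), (3, 1), (0, 4.75)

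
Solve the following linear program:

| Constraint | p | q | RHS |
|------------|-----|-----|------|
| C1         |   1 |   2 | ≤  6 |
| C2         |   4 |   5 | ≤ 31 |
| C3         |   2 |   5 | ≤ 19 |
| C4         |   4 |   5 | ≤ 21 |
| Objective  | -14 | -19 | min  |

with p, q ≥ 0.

Evaluate the objective at each vertex of the feasible region:
  z(0, 0) = 0
  z(5.25, 0) = -73.5
  z(4, 1) = -75  ←
  z(0, 3) = -57
The minimum is at p = 4, q = 1.

p = 4, q = 1, z = -75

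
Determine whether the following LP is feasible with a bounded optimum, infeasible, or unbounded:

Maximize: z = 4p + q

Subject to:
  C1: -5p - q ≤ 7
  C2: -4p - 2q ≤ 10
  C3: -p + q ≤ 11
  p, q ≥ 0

Unbounded (objective can increase without bound)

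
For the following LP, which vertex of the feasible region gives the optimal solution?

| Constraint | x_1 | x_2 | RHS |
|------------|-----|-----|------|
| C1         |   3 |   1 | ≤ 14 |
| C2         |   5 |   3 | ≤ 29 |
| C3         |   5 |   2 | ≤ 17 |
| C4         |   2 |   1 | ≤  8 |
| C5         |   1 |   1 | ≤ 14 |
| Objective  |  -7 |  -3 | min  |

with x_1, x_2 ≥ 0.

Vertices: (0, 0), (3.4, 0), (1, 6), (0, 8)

Evaluate the objective at each vertex of the feasible region:
  z(0, 0) = 0
  z(3.4, 0) = -23.8
  z(1, 6) = -25  ←
  z(0, 8) = -24
The minimum is at x_1 = 1, x_2 = 6.

(1, 6)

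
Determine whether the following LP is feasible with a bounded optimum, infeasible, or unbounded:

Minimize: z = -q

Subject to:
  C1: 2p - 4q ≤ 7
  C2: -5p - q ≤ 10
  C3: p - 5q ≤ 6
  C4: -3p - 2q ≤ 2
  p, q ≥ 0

Unbounded (objective can decrease without bound)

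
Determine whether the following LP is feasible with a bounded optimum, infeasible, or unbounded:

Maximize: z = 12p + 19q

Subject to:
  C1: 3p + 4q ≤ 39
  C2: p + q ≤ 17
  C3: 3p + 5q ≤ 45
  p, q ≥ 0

Feasible with a bounded optimal solution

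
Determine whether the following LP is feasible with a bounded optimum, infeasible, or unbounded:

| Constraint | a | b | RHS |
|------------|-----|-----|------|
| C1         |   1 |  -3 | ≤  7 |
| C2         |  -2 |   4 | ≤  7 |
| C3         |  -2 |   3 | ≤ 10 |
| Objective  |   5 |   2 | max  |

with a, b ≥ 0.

Unbounded (objective can increase without bound)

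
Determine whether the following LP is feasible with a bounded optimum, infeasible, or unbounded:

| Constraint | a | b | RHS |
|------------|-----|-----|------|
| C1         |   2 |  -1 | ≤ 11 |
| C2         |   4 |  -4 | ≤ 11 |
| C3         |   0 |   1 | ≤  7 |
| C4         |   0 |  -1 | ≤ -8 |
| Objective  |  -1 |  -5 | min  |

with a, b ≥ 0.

Infeasible (no feasible solution exists)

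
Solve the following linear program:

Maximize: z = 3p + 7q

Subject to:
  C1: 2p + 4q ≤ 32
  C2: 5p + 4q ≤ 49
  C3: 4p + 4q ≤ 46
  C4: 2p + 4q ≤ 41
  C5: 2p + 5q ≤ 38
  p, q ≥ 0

Evaluate the objective at each vertex of the feasible region:
  z(0, 0) = 0
  z(9.8, 0) = 29.4
  z(5.667, 5.167) = 53.17
  z(4, 6) = 54  ←
  z(0, 7.6) = 53.2
The maximum is at p = 4, q = 6.

p = 4, q = 6, z = 54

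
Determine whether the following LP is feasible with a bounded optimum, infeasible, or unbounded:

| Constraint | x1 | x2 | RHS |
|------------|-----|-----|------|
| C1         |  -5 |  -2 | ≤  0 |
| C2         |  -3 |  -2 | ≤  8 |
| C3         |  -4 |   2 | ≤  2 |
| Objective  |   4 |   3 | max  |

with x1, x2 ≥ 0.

Unbounded (objective can increase without bound)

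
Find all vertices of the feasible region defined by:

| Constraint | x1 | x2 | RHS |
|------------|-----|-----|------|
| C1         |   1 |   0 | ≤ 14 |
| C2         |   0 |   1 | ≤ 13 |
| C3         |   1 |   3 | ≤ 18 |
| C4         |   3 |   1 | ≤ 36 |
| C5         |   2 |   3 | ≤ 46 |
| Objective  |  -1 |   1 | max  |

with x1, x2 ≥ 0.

(0, 0), (12, 0), (11.25, 2.25), (0, 6)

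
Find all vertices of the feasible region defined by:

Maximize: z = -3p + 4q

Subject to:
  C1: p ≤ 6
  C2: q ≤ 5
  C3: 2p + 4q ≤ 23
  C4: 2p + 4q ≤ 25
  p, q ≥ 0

(0, 0), (6, 0), (6, 2.75), (1.5, 5), (0, 5)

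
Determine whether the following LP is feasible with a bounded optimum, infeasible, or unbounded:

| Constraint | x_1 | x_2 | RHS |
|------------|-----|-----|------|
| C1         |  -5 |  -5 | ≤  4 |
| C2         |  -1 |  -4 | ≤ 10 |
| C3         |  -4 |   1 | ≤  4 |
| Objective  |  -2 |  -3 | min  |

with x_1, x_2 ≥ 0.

Unbounded (objective can decrease without bound)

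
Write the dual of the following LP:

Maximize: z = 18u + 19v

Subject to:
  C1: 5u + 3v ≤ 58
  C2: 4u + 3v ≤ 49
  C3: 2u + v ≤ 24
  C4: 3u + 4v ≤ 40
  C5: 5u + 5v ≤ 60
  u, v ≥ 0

Primal max cᵀx s.t. Ax ≤ b, x ≥ 0  →  Dual min bᵀy s.t. Aᵀy ≥ c, y ≥ 0.

Minimize: z = 58y1 + 49y2 + 24y3 + 40y4 + 60y5

Subject to:
  5y1 + 4y2 + 2y3 + 3y4 + 5y5 ≥ 18
  3y1 + 3y2 + y3 + 4y4 + 5y5 ≥ 19
  y1, y2, y3, y4, y5 ≥ 0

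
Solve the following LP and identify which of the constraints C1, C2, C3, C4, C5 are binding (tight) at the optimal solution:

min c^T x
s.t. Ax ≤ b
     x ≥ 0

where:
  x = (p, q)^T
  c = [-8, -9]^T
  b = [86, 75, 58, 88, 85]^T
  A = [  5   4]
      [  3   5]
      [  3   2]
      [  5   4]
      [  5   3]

At p = 10, q = 9, compute slack b - a·x for each constraint:
  C1: 86 − 86 = 0  (binding)
  C2: 75 − 75 = 0  (binding)
  C3: 58 − 48 = 10  (slack)
  C4: 88 − 86 = 2  (slack)
  C5: 85 − 77 = 8  (slack)

Optimal: p = 10, q = 9
Binding: C1, C2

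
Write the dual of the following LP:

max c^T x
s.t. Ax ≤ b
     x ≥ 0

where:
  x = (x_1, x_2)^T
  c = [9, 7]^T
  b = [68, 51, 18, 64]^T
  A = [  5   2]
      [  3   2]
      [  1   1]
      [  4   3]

Primal max cᵀx s.t. Ax ≤ b, x ≥ 0  →  Dual min bᵀy s.t. Aᵀy ≥ c, y ≥ 0.

Minimize: z = 68y1 + 51y2 + 18y3 + 64y4

Subject to:
  5y1 + 3y2 + y3 + 4y4 ≥ 9
  2y1 + 2y2 + y3 + 3y4 ≥ 7
  y1, y2, y3, y4 ≥ 0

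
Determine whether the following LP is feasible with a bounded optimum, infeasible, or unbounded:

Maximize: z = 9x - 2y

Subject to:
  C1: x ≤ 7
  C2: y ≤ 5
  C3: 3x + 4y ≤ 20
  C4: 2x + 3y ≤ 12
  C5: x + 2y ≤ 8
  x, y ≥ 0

Feasible with a bounded optimal solution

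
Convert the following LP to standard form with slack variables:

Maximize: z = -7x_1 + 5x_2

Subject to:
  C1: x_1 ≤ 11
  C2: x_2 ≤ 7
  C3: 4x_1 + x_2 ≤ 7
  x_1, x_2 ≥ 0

max z = -7x_1 + 5x_2

s.t.
  x_1 + s1 = 11
  x_2 + s2 = 7
  4x_1 + x_2 + s3 = 7
  x_1, x_2, s1, s2, s3 ≥ 0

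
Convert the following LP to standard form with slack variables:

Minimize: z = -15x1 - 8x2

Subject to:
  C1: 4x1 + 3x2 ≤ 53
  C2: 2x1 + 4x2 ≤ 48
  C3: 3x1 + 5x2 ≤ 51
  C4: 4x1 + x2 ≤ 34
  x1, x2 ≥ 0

min z = -15x1 - 8x2

s.t.
  4x1 + 3x2 + s1 = 53
  2x1 + 4x2 + s2 = 48
  3x1 + 5x2 + s3 = 51
  4x1 + x2 + s4 = 34
  x1, x2, s1, s2, s3, s4 ≥ 0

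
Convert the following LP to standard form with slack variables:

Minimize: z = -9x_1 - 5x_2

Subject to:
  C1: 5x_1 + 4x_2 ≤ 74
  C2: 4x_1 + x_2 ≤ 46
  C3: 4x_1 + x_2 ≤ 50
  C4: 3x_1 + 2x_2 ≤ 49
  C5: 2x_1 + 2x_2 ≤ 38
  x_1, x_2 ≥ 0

min z = -9x_1 - 5x_2

s.t.
  5x_1 + 4x_2 + s1 = 74
  4x_1 + x_2 + s2 = 46
  4x_1 + x_2 + s3 = 50
  3x_1 + 2x_2 + s4 = 49
  2x_1 + 2x_2 + s5 = 38
  x_1, x_2, s1, s2, s3, s4, s5 ≥ 0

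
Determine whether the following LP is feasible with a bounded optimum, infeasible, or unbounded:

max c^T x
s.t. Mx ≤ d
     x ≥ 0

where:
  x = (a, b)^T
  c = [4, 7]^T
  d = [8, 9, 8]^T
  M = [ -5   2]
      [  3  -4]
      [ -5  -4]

Unbounded (objective can increase without bound)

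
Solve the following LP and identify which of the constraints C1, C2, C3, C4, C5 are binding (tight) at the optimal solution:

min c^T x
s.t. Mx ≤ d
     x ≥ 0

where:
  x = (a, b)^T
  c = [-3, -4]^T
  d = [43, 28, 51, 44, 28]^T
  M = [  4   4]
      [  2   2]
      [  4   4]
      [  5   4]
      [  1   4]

At a = 4, b = 6, compute slack b - a·x for each constraint:
  C1: 43 − 40 = 3  (slack)
  C2: 28 − 20 = 8  (slack)
  C3: 51 − 40 = 11  (slack)
  C4: 44 − 44 = 0  (binding)
  C5: 28 − 28 = 0  (binding)

Optimal: a = 4, b = 6
Binding: C4, C5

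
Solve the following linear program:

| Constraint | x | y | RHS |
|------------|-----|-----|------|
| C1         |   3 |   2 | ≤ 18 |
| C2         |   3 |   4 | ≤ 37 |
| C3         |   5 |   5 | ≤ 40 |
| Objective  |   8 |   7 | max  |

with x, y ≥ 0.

Evaluate the objective at each vertex of the feasible region:
  z(0, 0) = 0
  z(6, 0) = 48
  z(2, 6) = 58  ←
  z(0, 8) = 56
The maximum is at x = 2, y = 6.

x = 2, y = 6, z = 58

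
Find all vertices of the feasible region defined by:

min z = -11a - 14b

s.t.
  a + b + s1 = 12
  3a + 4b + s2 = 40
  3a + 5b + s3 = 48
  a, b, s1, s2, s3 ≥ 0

(0, 0), (12, 0), (8, 4), (2.667, 8), (0, 9.6)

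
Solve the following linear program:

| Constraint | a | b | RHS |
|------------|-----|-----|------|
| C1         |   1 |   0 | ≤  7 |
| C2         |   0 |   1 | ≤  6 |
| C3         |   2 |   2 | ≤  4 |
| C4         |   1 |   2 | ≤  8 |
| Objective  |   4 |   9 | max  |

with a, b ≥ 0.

Evaluate the objective at each vertex of the feasible region:
  z(0, 0) = 0
  z(2, 0) = 8
  z(0, 2) = 18  ←
The maximum is at a = 0, b = 2.

a = 0, b = 2, z = 18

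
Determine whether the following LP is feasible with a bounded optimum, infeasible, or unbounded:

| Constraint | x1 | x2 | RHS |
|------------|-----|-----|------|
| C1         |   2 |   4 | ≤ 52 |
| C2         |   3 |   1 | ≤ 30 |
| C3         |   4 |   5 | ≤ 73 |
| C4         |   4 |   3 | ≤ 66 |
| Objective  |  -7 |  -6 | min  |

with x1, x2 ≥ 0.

Feasible with a bounded optimal solution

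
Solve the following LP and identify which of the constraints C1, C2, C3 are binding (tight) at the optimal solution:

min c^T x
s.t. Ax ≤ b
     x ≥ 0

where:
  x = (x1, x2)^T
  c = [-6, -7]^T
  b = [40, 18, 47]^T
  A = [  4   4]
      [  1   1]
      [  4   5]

At x1 = 3, x2 = 7, compute slack b - a·x for each constraint:
  C1: 40 − 40 = 0  (binding)
  C2: 18 − 10 = 8  (slack)
  C3: 47 − 47 = 0  (binding)

Optimal: x1 = 3, x2 = 7
Binding: C1, C3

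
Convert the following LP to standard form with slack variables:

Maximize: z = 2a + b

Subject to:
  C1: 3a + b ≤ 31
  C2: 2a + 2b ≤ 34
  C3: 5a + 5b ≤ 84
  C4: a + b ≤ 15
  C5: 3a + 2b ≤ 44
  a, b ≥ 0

max z = 2a + b

s.t.
  3a + b + s1 = 31
  2a + 2b + s2 = 34
  5a + 5b + s3 = 84
  a + b + s4 = 15
  3a + 2b + s5 = 44
  a, b, s1, s2, s3, s4, s5 ≥ 0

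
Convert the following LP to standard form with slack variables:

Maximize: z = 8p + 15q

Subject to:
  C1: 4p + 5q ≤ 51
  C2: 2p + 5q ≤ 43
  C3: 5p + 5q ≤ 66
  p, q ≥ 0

max z = 8p + 15q

s.t.
  4p + 5q + s1 = 51
  2p + 5q + s2 = 43
  5p + 5q + s3 = 66
  p, q, s1, s2, s3 ≥ 0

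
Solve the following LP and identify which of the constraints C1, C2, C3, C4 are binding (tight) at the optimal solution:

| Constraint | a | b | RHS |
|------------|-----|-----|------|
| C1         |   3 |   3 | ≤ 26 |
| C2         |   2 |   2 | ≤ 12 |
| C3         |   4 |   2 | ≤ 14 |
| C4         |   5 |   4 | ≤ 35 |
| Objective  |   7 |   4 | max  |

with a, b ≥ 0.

At a = 1, b = 5, compute slack b - a·x for each constraint:
  C1: 26 − 18 = 8  (slack)
  C2: 12 − 12 = 0  (binding)
  C3: 14 − 14 = 0  (binding)
  C4: 35 − 25 = 10  (slack)

Optimal: a = 1, b = 5
Binding: C2, C3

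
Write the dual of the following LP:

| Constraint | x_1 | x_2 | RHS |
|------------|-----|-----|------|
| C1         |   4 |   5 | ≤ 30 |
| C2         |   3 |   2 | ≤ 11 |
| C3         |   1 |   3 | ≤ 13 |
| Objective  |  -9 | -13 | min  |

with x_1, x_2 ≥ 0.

Primal min cᵀx s.t. Ax ≤ b, x ≥ 0  →  Dual max −bᵀy s.t. Aᵀy ≥ −c, y ≥ 0.

Maximize: z = -30y1 - 11y2 - 13y3

Subject to:
  4y1 + 3y2 + y3 ≥ 9
  5y1 + 2y2 + 3y3 ≥ 13
  y1, y2, y3 ≥ 0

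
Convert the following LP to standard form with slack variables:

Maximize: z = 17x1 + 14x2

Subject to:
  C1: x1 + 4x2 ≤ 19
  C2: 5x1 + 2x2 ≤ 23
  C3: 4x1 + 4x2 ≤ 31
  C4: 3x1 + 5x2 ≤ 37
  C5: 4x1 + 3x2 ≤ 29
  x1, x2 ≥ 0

max z = 17x1 + 14x2

s.t.
  x1 + 4x2 + s1 = 19
  5x1 + 2x2 + s2 = 23
  4x1 + 4x2 + s3 = 31
  3x1 + 5x2 + s4 = 37
  4x1 + 3x2 + s5 = 29
  x1, x2, s1, s2, s3, s4, s5 ≥ 0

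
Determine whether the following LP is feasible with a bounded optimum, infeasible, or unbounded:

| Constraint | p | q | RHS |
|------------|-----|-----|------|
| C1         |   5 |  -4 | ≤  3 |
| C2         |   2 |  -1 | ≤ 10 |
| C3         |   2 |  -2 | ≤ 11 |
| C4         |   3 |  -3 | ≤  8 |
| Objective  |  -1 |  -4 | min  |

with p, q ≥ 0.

Unbounded (objective can decrease without bound)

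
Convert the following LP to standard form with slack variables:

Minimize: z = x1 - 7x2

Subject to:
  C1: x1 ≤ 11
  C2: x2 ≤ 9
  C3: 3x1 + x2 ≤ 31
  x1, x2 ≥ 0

min z = x1 - 7x2

s.t.
  x1 + s1 = 11
  x2 + s2 = 9
  3x1 + x2 + s3 = 31
  x1, x2, s1, s2, s3 ≥ 0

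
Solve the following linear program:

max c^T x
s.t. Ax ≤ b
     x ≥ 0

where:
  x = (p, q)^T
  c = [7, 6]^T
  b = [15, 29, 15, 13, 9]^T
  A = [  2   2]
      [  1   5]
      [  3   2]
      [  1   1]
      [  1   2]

Evaluate the objective at each vertex of the feasible region:
  z(0, 0) = 0
  z(5, 0) = 35
  z(3, 3) = 39  ←
  z(0, 4.5) = 27
The maximum is at p = 3, q = 3.

p = 3, q = 3, z = 39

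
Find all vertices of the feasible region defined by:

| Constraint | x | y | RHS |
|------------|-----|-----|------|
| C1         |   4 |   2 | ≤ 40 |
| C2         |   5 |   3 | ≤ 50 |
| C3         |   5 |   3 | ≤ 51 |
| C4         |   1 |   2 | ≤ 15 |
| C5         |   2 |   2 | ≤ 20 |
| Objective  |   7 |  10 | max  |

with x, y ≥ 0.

(0, 0), (10, 0), (5, 5), (0, 7.5)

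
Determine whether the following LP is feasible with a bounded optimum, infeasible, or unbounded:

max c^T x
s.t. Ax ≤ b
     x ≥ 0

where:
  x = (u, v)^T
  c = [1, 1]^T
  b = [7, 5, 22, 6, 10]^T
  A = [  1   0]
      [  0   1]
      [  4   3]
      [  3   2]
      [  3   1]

Feasible with a bounded optimal solution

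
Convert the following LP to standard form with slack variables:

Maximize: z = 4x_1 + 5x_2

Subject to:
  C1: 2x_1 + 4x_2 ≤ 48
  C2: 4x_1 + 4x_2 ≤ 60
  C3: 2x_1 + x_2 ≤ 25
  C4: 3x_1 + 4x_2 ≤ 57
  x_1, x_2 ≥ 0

max z = 4x_1 + 5x_2

s.t.
  2x_1 + 4x_2 + s1 = 48
  4x_1 + 4x_2 + s2 = 60
  2x_1 + x_2 + s3 = 25
  3x_1 + 4x_2 + s4 = 57
  x_1, x_2, s1, s2, s3, s4 ≥ 0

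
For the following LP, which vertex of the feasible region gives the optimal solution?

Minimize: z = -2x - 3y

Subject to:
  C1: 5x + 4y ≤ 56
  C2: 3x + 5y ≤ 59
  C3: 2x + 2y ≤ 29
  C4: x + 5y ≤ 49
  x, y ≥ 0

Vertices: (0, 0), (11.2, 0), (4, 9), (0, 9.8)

Evaluate the objective at each vertex of the feasible region:
  z(0, 0) = 0
  z(11.2, 0) = -22.4
  z(4, 9) = -35  ←
  z(0, 9.8) = -29.4
The minimum is at x = 4, y = 9.

(4, 9)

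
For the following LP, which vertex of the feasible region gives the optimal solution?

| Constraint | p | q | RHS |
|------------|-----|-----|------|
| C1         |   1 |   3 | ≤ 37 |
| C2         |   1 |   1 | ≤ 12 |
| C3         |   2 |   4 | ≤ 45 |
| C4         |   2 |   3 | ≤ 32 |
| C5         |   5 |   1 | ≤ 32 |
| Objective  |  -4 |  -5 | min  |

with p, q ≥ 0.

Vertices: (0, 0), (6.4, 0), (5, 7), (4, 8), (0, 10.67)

Evaluate the objective at each vertex of the feasible region:
  z(0, 0) = 0
  z(6.4, 0) = -25.6
  z(5, 7) = -55
  z(4, 8) = -56  ←
  z(0, 10.67) = -53.33
The minimum is at p = 4, q = 8.

(4, 8)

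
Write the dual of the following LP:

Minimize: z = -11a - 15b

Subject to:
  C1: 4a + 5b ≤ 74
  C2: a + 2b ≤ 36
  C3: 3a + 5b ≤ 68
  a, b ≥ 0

Primal min cᵀx s.t. Ax ≤ b, x ≥ 0  →  Dual max −bᵀy s.t. Aᵀy ≥ −c, y ≥ 0.

Maximize: z = -74y1 - 36y2 - 68y3

Subject to:
  4y1 + y2 + 3y3 ≥ 11
  5y1 + 2y2 + 5y3 ≥ 15
  y1, y2, y3 ≥ 0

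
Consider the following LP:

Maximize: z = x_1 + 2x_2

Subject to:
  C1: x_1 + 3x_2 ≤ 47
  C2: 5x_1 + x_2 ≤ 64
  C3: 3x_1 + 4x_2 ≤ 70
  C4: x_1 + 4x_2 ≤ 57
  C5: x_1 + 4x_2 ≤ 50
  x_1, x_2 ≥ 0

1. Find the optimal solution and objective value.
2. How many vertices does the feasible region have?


1. x_1 = 10, x_2 = 10, z = 30
2. 5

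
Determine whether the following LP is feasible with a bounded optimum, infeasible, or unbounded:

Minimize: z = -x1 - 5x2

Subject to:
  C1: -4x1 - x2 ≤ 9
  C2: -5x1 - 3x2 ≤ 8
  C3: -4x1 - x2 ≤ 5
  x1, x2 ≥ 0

Unbounded (objective can decrease without bound)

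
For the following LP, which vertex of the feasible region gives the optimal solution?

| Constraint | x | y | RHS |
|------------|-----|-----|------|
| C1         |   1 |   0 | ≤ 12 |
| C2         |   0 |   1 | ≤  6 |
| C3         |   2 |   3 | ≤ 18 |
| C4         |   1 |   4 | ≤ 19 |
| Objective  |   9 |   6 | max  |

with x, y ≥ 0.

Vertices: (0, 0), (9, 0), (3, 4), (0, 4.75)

Evaluate the objective at each vertex of the feasible region:
  z(0, 0) = 0
  z(9, 0) = 81  ←
  z(3, 4) = 51
  z(0, 4.75) = 28.5
The maximum is at x = 9, y = 0.

(9, 0)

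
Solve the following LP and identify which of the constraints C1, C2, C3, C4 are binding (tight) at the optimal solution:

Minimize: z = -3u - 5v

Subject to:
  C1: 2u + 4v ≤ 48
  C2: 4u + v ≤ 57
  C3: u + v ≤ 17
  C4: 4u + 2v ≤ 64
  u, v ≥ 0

At u = 10, v = 7, compute slack b - a·x for each constraint:
  C1: 48 − 48 = 0  (binding)
  C2: 57 − 47 = 10  (slack)
  C3: 17 − 17 = 0  (binding)
  C4: 64 − 54 = 10  (slack)

Optimal: u = 10, v = 7
Binding: C1, C3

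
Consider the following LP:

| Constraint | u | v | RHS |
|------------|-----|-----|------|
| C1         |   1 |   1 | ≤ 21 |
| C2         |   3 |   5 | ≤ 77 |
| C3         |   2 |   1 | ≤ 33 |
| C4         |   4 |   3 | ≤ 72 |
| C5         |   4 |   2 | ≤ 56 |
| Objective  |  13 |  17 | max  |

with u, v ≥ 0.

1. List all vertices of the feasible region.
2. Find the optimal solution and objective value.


1. (0, 0), (14, 0), (9, 10), (0, 15.4)
2. u = 9, v = 10, z = 287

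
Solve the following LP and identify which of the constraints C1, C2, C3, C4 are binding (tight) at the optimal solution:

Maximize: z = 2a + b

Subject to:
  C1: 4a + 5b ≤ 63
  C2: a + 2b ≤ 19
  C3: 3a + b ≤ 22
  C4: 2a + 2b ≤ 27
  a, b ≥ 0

At a = 5, b = 7, compute slack b - a·x for each constraint:
  C1: 63 − 55 = 8  (slack)
  C2: 19 − 19 = 0  (binding)
  C3: 22 − 22 = 0  (binding)
  C4: 27 − 24 = 3  (slack)

Optimal: a = 5, b = 7
Binding: C2, C3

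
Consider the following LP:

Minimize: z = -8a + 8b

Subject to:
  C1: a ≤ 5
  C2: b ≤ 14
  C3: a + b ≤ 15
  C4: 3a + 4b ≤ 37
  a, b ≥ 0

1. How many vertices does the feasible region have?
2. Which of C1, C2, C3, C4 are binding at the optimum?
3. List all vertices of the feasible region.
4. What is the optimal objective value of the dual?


1. 4
2. C1
3. (0, 0), (5, 0), (5, 5.5), (0, 9.25)
4. -40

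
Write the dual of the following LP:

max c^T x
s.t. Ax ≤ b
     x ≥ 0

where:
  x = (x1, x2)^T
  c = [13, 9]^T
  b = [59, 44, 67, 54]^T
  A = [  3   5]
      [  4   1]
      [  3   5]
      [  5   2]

Primal max cᵀx s.t. Ax ≤ b, x ≥ 0  →  Dual min bᵀy s.t. Aᵀy ≥ c, y ≥ 0.

Minimize: z = 59y1 + 44y2 + 67y3 + 54y4

Subject to:
  3y1 + 4y2 + 3y3 + 5y4 ≥ 13
  5y1 + y2 + 5y3 + 2y4 ≥ 9
  y1, y2, y3, y4 ≥ 0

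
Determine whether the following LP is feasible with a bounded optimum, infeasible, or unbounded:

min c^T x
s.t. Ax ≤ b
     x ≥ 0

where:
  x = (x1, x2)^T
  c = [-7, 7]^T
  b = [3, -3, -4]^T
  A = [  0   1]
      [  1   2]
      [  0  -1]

Infeasible (no feasible solution exists)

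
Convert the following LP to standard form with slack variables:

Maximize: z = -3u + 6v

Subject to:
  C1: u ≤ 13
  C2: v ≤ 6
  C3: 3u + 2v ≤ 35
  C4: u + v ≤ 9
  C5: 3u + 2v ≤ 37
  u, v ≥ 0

max z = -3u + 6v

s.t.
  u + s1 = 13
  v + s2 = 6
  3u + 2v + s3 = 35
  u + v + s4 = 9
  3u + 2v + s5 = 37
  u, v, s1, s2, s3, s4, s5 ≥ 0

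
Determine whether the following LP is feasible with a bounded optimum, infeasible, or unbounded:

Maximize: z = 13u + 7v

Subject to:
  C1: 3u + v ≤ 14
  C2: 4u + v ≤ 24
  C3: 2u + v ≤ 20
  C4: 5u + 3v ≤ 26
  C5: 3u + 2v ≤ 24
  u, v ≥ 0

Feasible with a bounded optimal solution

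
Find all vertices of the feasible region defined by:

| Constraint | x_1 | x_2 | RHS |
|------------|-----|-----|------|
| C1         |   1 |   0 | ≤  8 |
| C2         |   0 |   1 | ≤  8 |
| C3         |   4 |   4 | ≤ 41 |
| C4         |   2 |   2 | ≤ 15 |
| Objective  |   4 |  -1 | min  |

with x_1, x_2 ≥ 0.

(0, 0), (7.5, 0), (0, 7.5)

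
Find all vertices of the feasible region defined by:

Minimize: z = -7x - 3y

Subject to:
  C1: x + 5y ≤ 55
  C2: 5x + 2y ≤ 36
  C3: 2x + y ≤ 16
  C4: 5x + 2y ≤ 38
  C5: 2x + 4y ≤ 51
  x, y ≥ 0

(0, 0), (7.2, 0), (4, 8), (2.778, 10.44), (0, 11)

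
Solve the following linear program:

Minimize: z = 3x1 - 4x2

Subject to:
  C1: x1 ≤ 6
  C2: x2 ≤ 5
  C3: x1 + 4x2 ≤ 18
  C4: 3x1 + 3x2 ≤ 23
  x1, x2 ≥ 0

Evaluate the objective at each vertex of the feasible region:
  z(0, 0) = 0
  z(6, 0) = 18
  z(6, 1.667) = 11.33
  z(4.222, 3.444) = -1.111
  z(0, 4.5) = -18  ←
The minimum is at x1 = 0, x2 = 4.5.

x1 = 0, x2 = 4.5, z = -18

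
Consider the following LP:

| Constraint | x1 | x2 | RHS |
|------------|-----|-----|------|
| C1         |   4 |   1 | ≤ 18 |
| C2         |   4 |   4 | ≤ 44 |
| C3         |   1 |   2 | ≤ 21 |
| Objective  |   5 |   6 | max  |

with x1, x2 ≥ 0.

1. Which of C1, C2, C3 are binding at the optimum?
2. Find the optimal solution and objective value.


1. C2, C3
2. x1 = 1, x2 = 10, z = 65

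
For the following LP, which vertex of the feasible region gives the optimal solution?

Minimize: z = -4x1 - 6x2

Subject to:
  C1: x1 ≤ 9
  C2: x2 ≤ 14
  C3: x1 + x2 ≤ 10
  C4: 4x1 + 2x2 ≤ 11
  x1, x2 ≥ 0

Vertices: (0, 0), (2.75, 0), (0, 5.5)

Evaluate the objective at each vertex of the feasible region:
  z(0, 0) = 0
  z(2.75, 0) = -11
  z(0, 5.5) = -33  ←
The minimum is at x1 = 0, x2 = 5.5.

(0, 5.5)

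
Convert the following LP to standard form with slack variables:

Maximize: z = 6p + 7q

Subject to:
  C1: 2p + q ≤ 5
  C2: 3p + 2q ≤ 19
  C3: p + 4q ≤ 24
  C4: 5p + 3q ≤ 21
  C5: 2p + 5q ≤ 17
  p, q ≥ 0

max z = 6p + 7q

s.t.
  2p + q + s1 = 5
  3p + 2q + s2 = 19
  p + 4q + s3 = 24
  5p + 3q + s4 = 21
  2p + 5q + s5 = 17
  p, q, s1, s2, s3, s4, s5 ≥ 0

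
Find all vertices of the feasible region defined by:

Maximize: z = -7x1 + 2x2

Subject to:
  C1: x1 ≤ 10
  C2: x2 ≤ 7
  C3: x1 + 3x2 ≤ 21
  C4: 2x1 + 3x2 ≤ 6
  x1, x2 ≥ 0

(0, 0), (3, 0), (0, 2)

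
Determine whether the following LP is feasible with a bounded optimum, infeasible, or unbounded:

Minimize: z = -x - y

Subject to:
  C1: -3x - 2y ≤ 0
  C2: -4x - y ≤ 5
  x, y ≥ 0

Unbounded (objective can decrease without bound)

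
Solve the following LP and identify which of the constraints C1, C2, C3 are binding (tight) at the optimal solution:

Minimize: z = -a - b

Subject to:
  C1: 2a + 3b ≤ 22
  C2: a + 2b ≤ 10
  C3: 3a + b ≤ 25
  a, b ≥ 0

At a = 8, b = 1, compute slack b - a·x for each constraint:
  C1: 22 − 19 = 3  (slack)
  C2: 10 − 10 = 0  (binding)
  C3: 25 − 25 = 0  (binding)

Optimal: a = 8, b = 1
Binding: C2, C3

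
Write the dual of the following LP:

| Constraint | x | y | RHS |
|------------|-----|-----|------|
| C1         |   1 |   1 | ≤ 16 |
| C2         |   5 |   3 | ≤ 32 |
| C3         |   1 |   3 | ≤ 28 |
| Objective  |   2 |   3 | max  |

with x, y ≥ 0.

Primal max cᵀx s.t. Ax ≤ b, x ≥ 0  →  Dual min bᵀy s.t. Aᵀy ≥ c, y ≥ 0.

Minimize: z = 16y1 + 32y2 + 28y3

Subject to:
  y1 + 5y2 + y3 ≥ 2
  y1 + 3y2 + 3y3 ≥ 3
  y1, y2, y3 ≥ 0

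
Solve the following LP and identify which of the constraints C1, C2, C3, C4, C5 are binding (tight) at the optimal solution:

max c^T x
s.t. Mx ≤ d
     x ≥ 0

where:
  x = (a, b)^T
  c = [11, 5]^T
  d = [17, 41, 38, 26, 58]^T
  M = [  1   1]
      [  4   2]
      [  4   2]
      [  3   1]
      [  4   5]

At a = 7, b = 5, compute slack b - a·x for each constraint:
  C1: 17 − 12 = 5  (slack)
  C2: 41 − 38 = 3  (slack)
  C3: 38 − 38 = 0  (binding)
  C4: 26 − 26 = 0  (binding)
  C5: 58 − 53 = 5  (slack)

Optimal: a = 7, b = 5
Binding: C3, C4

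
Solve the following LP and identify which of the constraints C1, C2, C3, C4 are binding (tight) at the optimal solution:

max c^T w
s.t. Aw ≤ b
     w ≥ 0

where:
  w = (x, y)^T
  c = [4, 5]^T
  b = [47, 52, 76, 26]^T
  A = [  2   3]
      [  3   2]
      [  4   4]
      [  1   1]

At x = 10, y = 9, compute slack b - a·x for each constraint:
  C1: 47 − 47 = 0  (binding)
  C2: 52 − 48 = 4  (slack)
  C3: 76 − 76 = 0  (binding)
  C4: 26 − 19 = 7  (slack)

Optimal: x = 10, y = 9
Binding: C1, C3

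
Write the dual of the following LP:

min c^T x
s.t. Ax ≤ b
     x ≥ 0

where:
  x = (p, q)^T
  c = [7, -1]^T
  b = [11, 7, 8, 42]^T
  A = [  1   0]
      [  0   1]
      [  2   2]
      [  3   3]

Primal min cᵀx s.t. Ax ≤ b, x ≥ 0  →  Dual max −bᵀy s.t. Aᵀy ≥ −c, y ≥ 0.

Maximize: z = -11y1 - 7y2 - 8y3 - 42y4

Subject to:
  y1 + 2y3 + 3y4 ≥ -7
  y2 + 2y3 + 3y4 ≥ 1
  y1, y2, y3, y4 ≥ 0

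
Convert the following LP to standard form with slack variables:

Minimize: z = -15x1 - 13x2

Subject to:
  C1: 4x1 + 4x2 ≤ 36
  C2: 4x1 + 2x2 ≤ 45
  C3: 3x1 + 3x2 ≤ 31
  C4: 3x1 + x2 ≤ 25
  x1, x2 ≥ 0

min z = -15x1 - 13x2

s.t.
  4x1 + 4x2 + s1 = 36
  4x1 + 2x2 + s2 = 45
  3x1 + 3x2 + s3 = 31
  3x1 + x2 + s4 = 25
  x1, x2, s1, s2, s3, s4 ≥ 0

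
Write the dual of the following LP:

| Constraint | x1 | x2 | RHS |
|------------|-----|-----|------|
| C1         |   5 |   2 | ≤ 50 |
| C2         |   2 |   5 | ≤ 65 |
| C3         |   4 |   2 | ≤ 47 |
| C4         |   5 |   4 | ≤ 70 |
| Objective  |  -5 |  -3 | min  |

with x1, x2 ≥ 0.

Primal min cᵀx s.t. Ax ≤ b, x ≥ 0  →  Dual max −bᵀy s.t. Aᵀy ≥ −c, y ≥ 0.

Maximize: z = -50y1 - 65y2 - 47y3 - 70y4

Subject to:
  5y1 + 2y2 + 4y3 + 5y4 ≥ 5
  2y1 + 5y2 + 2y3 + 4y4 ≥ 3
  y1, y2, y3, y4 ≥ 0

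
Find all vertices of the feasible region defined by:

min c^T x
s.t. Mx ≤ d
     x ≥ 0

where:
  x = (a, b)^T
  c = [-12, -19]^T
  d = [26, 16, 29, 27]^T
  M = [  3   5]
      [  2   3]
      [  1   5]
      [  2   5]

(0, 0), (8, 0), (2, 4), (0, 5.2)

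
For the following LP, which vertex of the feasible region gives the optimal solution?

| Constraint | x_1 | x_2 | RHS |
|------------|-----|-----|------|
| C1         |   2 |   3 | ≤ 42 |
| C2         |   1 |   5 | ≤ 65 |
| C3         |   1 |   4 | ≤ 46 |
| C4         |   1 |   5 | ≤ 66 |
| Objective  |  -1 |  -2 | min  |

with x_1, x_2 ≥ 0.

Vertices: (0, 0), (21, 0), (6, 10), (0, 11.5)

Evaluate the objective at each vertex of the feasible region:
  z(0, 0) = 0
  z(21, 0) = -21
  z(6, 10) = -26  ←
  z(0, 11.5) = -23
The minimum is at x_1 = 6, x_2 = 10.

(6, 10)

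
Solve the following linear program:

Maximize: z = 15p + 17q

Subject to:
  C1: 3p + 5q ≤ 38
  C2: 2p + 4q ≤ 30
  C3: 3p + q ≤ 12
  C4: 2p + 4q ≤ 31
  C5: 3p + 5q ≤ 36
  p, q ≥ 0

Evaluate the objective at each vertex of the feasible region:
  z(0, 0) = 0
  z(4, 0) = 60
  z(2, 6) = 132  ←
  z(0, 7.2) = 122.4
The maximum is at p = 2, q = 6.

p = 2, q = 6, z = 132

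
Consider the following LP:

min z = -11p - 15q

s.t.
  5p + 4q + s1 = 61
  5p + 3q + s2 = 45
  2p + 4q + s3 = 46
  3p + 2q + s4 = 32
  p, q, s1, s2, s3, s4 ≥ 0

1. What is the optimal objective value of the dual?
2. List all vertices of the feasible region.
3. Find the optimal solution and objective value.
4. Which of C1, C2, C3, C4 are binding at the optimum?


1. -183
2. (0, 0), (9, 0), (3, 10), (0, 11.5)
3. p = 3, q = 10, z = -183
4. C2, C3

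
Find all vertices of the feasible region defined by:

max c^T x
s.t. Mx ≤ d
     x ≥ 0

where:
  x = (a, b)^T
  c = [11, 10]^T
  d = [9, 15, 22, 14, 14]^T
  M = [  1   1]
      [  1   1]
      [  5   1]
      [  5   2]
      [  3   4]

(0, 0), (2.8, 0), (2, 2), (0, 3.5)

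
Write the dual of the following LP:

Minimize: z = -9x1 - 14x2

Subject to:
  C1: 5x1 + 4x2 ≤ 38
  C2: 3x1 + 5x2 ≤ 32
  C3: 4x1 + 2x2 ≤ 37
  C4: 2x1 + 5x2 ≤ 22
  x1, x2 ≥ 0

Primal min cᵀx s.t. Ax ≤ b, x ≥ 0  →  Dual max −bᵀy s.t. Aᵀy ≥ −c, y ≥ 0.

Maximize: z = -38y1 - 32y2 - 37y3 - 22y4

Subject to:
  5y1 + 3y2 + 4y3 + 2y4 ≥ 9
  4y1 + 5y2 + 2y3 + 5y4 ≥ 14
  y1, y2, y3, y4 ≥ 0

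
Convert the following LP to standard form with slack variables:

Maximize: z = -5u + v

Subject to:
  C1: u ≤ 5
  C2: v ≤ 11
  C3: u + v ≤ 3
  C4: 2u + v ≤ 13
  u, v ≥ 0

max z = -5u + v

s.t.
  u + s1 = 5
  v + s2 = 11
  u + v + s3 = 3
  2u + v + s4 = 13
  u, v, s1, s2, s3, s4 ≥ 0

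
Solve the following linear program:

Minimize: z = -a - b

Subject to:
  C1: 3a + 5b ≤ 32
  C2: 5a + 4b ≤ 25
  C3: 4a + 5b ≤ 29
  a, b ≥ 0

Evaluate the objective at each vertex of the feasible region:
  z(0, 0) = 0
  z(5, 0) = -5
  z(1, 5) = -6  ←
  z(0, 5.8) = -5.8
The minimum is at a = 1, b = 5.

a = 1, b = 5, z = -6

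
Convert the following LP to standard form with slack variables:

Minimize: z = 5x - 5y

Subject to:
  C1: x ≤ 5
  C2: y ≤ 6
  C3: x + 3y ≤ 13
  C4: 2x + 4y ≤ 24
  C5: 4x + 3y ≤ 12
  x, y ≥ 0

min z = 5x - 5y

s.t.
  x + s1 = 5
  y + s2 = 6
  x + 3y + s3 = 13
  2x + 4y + s4 = 24
  4x + 3y + s5 = 12
  x, y, s1, s2, s3, s4, s5 ≥ 0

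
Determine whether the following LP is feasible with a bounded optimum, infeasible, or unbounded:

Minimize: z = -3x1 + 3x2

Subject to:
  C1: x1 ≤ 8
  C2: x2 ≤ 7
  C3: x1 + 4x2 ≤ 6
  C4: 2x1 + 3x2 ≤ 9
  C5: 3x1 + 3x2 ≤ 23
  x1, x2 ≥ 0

Feasible with a bounded optimal solution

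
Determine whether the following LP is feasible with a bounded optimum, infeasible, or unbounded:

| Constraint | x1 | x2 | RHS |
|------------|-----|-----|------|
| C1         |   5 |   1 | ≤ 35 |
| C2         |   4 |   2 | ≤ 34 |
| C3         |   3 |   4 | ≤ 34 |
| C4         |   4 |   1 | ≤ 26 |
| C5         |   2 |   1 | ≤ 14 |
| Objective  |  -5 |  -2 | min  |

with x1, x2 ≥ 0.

Feasible with a bounded optimal solution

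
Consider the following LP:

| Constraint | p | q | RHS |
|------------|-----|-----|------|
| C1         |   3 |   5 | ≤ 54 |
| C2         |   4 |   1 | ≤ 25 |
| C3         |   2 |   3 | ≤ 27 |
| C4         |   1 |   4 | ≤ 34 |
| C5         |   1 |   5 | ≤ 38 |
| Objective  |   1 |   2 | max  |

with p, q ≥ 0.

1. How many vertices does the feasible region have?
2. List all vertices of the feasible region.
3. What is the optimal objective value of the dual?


1. 5
2. (0, 0), (6.25, 0), (4.8, 5.8), (3, 7), (0, 7.6)
3. 17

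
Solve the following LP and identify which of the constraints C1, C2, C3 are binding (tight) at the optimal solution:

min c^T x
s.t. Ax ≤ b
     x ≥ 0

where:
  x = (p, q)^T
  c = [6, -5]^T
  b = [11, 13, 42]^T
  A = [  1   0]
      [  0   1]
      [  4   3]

At p = 0, q = 13, compute slack b - a·x for each constraint:
  C1: 11 − 0 = 11  (slack)
  C2: 13 − 13 = 0  (binding)
  C3: 42 − 39 = 3  (slack)

Optimal: p = 0, q = 13
Binding: C2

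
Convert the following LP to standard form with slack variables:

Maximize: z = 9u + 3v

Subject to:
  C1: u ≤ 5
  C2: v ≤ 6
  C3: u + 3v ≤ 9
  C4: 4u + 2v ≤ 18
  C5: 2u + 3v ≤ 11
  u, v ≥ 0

max z = 9u + 3v

s.t.
  u + s1 = 5
  v + s2 = 6
  u + 3v + s3 = 9
  4u + 2v + s4 = 18
  2u + 3v + s5 = 11
  u, v, s1, s2, s3, s4, s5 ≥ 0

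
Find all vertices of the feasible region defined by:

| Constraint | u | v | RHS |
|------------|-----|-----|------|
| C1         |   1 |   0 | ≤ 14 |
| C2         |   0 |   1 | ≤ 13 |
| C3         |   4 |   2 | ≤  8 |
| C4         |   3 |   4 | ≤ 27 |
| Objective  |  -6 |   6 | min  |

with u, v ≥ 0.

(0, 0), (2, 0), (0, 4)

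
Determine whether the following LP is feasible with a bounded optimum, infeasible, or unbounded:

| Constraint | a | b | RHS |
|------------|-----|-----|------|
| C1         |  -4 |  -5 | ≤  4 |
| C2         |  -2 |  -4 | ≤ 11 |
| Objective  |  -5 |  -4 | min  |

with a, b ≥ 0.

Unbounded (objective can decrease without bound)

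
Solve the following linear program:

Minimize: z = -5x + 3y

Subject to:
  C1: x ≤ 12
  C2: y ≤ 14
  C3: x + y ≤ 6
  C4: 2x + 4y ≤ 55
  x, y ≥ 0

Evaluate the objective at each vertex of the feasible region:
  z(0, 0) = 0
  z(6, 0) = -30  ←
  z(0, 6) = 18
The minimum is at x = 6, y = 0.

x = 6, y = 0, z = -30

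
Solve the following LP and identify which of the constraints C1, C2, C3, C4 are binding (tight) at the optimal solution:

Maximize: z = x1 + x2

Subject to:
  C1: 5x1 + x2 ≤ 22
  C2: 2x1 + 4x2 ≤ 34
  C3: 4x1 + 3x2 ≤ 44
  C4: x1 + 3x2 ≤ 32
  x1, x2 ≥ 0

At x1 = 3, x2 = 7, compute slack b - a·x for each constraint:
  C1: 22 − 22 = 0  (binding)
  C2: 34 − 34 = 0  (binding)
  C3: 44 − 33 = 11  (slack)
  C4: 32 − 24 = 8  (slack)

Optimal: x1 = 3, x2 = 7
Binding: C1, C2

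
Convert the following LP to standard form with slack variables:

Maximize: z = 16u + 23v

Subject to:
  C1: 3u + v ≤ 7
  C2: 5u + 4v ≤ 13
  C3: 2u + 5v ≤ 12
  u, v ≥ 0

max z = 16u + 23v

s.t.
  3u + v + s1 = 7
  5u + 4v + s2 = 13
  2u + 5v + s3 = 12
  u, v, s1, s2, s3 ≥ 0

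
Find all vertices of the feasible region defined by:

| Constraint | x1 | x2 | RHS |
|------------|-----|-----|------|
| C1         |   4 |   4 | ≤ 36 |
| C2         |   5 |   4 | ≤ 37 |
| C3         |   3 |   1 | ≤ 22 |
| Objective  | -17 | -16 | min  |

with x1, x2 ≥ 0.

(0, 0), (7.333, 0), (7.286, 0.1429), (1, 8), (0, 9)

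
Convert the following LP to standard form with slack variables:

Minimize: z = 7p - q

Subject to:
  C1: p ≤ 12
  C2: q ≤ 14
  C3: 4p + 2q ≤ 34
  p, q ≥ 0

min z = 7p - q

s.t.
  p + s1 = 12
  q + s2 = 14
  4p + 2q + s3 = 34
  p, q, s1, s2, s3 ≥ 0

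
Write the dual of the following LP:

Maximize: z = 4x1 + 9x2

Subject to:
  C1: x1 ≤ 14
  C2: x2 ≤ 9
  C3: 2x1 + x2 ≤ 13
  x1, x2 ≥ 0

Primal max cᵀx s.t. Ax ≤ b, x ≥ 0  →  Dual min bᵀy s.t. Aᵀy ≥ c, y ≥ 0.

Minimize: z = 14y1 + 9y2 + 13y3

Subject to:
  y1 + 2y3 ≥ 4
  y2 + y3 ≥ 9
  y1, y2, y3 ≥ 0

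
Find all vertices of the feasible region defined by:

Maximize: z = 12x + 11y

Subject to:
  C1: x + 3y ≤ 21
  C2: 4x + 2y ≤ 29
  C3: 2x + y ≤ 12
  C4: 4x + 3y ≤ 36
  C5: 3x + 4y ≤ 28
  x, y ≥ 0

(0, 0), (6, 0), (4, 4), (0, 7)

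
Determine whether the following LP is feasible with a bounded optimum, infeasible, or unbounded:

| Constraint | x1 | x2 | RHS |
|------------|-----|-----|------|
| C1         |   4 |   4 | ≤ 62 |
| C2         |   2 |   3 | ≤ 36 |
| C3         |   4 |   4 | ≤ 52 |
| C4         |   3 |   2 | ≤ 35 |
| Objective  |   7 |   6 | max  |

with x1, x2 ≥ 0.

Feasible with a bounded optimal solution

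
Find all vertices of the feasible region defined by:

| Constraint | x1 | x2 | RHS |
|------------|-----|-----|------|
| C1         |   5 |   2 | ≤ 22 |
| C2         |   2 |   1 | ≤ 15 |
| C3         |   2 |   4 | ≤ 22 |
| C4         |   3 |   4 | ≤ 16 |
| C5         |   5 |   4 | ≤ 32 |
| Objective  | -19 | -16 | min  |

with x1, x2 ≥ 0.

(0, 0), (4.4, 0), (4, 1), (0, 4)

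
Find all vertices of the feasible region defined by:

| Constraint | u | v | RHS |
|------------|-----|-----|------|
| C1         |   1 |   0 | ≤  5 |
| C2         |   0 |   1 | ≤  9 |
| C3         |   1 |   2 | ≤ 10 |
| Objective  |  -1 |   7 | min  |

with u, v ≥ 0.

(0, 0), (5, 0), (5, 2.5), (0, 5)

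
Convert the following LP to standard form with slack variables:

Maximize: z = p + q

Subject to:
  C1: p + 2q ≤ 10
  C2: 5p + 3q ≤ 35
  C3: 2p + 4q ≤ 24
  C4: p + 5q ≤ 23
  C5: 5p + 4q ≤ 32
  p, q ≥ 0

max z = p + q

s.t.
  p + 2q + s1 = 10
  5p + 3q + s2 = 35
  2p + 4q + s3 = 24
  p + 5q + s4 = 23
  5p + 4q + s5 = 32
  p, q, s1, s2, s3, s4, s5 ≥ 0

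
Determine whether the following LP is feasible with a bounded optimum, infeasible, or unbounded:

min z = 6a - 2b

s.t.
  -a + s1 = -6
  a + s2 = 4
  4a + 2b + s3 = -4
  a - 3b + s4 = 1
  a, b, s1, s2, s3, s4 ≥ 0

Infeasible (no feasible solution exists)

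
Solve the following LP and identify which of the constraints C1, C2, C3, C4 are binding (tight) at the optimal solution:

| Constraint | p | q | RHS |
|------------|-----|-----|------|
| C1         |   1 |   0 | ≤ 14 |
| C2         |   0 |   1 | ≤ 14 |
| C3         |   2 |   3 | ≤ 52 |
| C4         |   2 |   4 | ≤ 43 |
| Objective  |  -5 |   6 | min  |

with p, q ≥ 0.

At p = 14, q = 0, compute slack b - a·x for each constraint:
  C1: 14 − 14 = 0  (binding)
  C2: 14 − 0 = 14  (slack)
  C3: 52 − 28 = 24  (slack)
  C4: 43 − 28 = 15  (slack)

Optimal: p = 14, q = 0
Binding: C1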